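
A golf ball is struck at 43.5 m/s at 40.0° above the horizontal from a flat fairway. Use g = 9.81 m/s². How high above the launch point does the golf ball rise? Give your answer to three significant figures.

39.8 m

Vertical component of launch velocity: v_y = 43.5 sin 40.0° = 27.96 m/s.
At the highest point the vertical velocity is zero, so v_y² = 2 g h_max.
h_max = (27.96)² / (2 × 9.81) = 781.8 / 19.62 = 39.8 m.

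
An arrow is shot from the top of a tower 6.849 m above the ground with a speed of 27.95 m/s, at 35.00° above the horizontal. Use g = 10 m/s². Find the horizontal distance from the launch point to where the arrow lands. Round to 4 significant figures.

Components: v_x = 27.95 cos 35.00° = 22.895 m/s, v_y = 27.95 sin 35.00° = 16.031 m/s.
Vertical: 0 = 6.849 + 16.031 t − ½(10) t² ⇒ 5.000 t² − 16.031 t − 6.849 = 0.
t = [16.031 + √(256.99 + 136.98)] / 10.00 = 3.5880 s.
Horizontal: R = v_x · t = 22.895 × 3.5880 = 82.15 m.

82.15 m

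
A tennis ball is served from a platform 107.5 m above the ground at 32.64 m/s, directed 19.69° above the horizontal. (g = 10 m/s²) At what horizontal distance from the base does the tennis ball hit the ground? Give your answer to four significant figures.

180.2 m

Components: v_x = 32.64 cos 19.69° = 30.732 m/s, v_y = 32.64 sin 19.69° = 10.997 m/s.
Vertical: 0 = 107.5 + 10.997 t − ½(10) t² ⇒ 5.000 t² − 10.997 t − 107.5 = 0.
t = [10.997 + √(120.93 + 2150.0)] / 10.00 = 5.8651 s.
Horizontal: R = v_x · t = 30.732 × 5.8651 = 180.2 m.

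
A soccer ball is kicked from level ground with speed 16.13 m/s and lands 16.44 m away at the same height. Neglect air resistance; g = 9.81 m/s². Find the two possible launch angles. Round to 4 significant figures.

19.15° and 70.85°

Level-ground range: R = v₀² sin(2θ)/g ⇒ sin 2θ = R g / v₀² = 16.44×9.81/16.13² = 0.6199.
2θ = arcsin(0.6199) = 38.309° or 180° − 38.309° = 141.691°.
So θ = 19.15° or θ = 70.85°.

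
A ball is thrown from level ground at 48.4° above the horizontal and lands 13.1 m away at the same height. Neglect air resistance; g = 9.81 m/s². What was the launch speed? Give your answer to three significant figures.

11.4 m/s

On level ground, R = v₀² sin(2θ) / g, so v₀ = √(R g / sin 2θ).
sin(2 × 48.4°) = 0.9930.
v₀ = √(13.1 × 9.81 / 0.9930) = √129.4 = 11.4 m/s.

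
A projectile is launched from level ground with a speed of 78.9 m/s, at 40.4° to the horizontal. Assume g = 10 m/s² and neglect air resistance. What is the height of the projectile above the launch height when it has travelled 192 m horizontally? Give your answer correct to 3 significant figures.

112 m

v_x = 78.9 cos 40.4° = 60.09 m/s, v_y0 = 78.9 sin 40.4° = 51.14 m/s.
Time to reach x = 192 m: t = x / v_x = 192 / 60.09 = 3.195 s.
y = v_y0 t − ½ g t² = 51.14×3.195 − 5.000×3.195² = 112 m.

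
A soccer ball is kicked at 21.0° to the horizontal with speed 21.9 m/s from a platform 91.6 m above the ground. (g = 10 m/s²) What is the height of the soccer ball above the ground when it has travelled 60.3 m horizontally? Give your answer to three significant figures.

v_x = 21.9 cos 21.0° = 20.45 m/s, v_y0 = 21.9 sin 21.0° = 7.848 m/s.
Time to reach x = 60.3 m: t = x / v_x = 60.3 / 20.45 = 2.949 s.
y = 91.6 + v_y0 t − ½ g t² = 91.6 + 7.848×2.949 − 5.000×2.949² = 71.3 m.

71.3 m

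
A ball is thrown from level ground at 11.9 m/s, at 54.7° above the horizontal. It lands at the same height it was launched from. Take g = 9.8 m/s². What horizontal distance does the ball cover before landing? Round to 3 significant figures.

Components: v_x = 11.9 cos 54.7° = 6.877 m/s, v_y = 11.9 sin 54.7° = 9.712 m/s.
Time of flight (same landing height): t = 2 v_y / g = 2 × 9.712 / 9.8 = 1.982 s.
Range: R = v_x · t = 6.877 × 1.982 = 13.6 m.

13.6 m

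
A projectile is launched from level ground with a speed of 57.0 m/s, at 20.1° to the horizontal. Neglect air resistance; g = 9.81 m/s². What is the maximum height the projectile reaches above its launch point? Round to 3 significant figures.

19.6 m

Vertical component of launch velocity: v_y = 57.0 sin 20.1° = 19.59 m/s.
At the highest point the vertical velocity is zero, so v_y² = 2 g h_max.
h_max = (19.59)² / (2 × 9.81) = 383.8 / 19.62 = 19.6 m.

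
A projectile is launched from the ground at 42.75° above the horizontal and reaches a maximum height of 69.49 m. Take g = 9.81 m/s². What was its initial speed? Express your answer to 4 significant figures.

54.40 m/s

At maximum height v_y = 0, so (v₀ sin θ)² = 2 g H.
v₀ sin 42.75° = √(2 × 9.81 × 69.49) = 36.924 m/s.
v₀ = 36.924 / sin 42.75° = 36.924 / 0.6788 = 54.40 m/s.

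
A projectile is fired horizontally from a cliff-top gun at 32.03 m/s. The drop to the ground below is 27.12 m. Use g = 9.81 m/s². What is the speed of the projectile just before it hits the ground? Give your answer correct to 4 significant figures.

Fall time: t = √(2 × 27.12 / 9.81) = 2.3514 s.
At impact: v_x = 32.03 m/s (unchanged), v_y = g t = 9.81 × 2.3514 = 23.067 m/s.
Speed = √(v_x² + v_y²) = √(1025.9 + 532.09) = 39.47 m/s.

39.47 m/s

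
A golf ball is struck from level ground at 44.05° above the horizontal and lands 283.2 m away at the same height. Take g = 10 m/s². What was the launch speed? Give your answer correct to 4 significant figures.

On level ground, R = v₀² sin(2θ) / g, so v₀ = √(R g / sin 2θ).
sin(2 × 44.05°) = 0.9995.
v₀ = √(283.2 × 10 / 0.9995) = √2833.4 = 53.23 m/s.

53.23 m/s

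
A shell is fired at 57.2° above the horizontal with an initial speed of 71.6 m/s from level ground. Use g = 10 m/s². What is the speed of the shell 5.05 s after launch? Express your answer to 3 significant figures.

40.0 m/s

v_x = 71.6 cos 57.2° = 38.79 m/s (constant).
v_y(t) = 71.6 sin 57.2° − g t = 60.18 − 10 × 5.05 = 9.680 m/s.
Speed = √(v_x² + v_y²) = √(1505 + 93.70) = 40.0 m/s.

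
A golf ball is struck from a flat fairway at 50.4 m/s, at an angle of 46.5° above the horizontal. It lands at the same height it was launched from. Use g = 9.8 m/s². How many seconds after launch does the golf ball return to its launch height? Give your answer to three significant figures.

7.46 s

Vertical component: v_y = 50.4 sin 46.5° = 36.56 m/s.
For a projectile landing at launch height, time of flight is t = 2 v_y / g = 2 × 36.56 / 9.8 = 7.46 s.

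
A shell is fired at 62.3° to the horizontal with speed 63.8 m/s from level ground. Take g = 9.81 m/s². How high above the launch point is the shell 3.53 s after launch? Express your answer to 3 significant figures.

v_y0 = 63.8 sin 62.3° = 56.49 m/s.
y(t) = v_y0 t − ½ g t² = 56.49×3.53 − 4.905×3.53² = 138 m.

138 m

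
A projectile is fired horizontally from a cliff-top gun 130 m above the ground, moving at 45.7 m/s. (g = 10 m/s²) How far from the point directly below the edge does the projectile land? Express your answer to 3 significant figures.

233 m

Initial vertical velocity is zero, so the fall time comes from h = ½ g t²: t = √(2 × 130 / 10) = 5.099 s.
Horizontal motion is uniform at 45.7 m/s, so x = 45.7 × 5.099 = 233 m.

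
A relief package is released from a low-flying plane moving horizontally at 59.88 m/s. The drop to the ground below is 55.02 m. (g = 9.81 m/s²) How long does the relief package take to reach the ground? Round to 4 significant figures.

The horizontal speed doesn't affect the fall. With v_y0 = 0, h = ½ g t².
t = √(2 × 55.02 / 9.81) = √11.217 = 3.349 s.

3.349 s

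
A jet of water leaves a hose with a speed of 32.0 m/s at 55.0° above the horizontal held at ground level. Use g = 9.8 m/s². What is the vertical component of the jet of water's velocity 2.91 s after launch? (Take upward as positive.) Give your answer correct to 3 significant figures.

-2.31 m/s

Initial vertical component: v_y0 = 32.0 sin 55.0° = 26.21 m/s.
v_y(t) = v_y0 − g t = 26.21 − 9.8 × 2.91 = -2.31 m/s.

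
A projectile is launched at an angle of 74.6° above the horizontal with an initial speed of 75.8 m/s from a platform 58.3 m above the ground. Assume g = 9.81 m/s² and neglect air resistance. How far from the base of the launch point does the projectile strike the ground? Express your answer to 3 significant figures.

Components: v_x = 75.8 cos 74.6° = 20.13 m/s, v_y = 75.8 sin 74.6° = 73.08 m/s.
Vertical: 0 = 58.3 + 73.08 t − ½(9.81) t² ⇒ 4.905 t² − 73.08 t − 58.3 = 0.
t = [73.08 + √(5341 + 1144)] / 9.810 = 15.66 s.
Horizontal: R = v_x · t = 20.13 × 15.66 = 315 m.

315 m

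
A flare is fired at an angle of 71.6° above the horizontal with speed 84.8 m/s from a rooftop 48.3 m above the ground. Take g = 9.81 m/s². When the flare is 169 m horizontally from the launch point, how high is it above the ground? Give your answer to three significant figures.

361 m

v_x = 84.8 cos 71.6° = 26.77 m/s, v_y0 = 84.8 sin 71.6° = 80.46 m/s.
Time to reach x = 169 m: t = x / v_x = 169 / 26.77 = 6.313 s.
y = 48.3 + v_y0 t − ½ g t² = 48.3 + 80.46×6.313 − 4.905×6.313² = 361 m.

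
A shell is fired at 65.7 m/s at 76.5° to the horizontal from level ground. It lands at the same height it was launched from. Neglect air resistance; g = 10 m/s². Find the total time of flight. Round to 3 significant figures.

12.8 s

Vertical component: v_y = 65.7 sin 76.5° = 63.88 m/s.
For a projectile landing at launch height, time of flight is t = 2 v_y / g = 2 × 63.88 / 10 = 12.8 s.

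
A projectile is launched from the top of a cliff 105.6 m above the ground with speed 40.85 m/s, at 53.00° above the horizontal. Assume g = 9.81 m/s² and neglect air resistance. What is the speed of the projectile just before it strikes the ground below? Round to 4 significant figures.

v_x = 40.85 cos 53.00° = 24.584 m/s is unchanged throughout.
For the vertical component, v_y² = v_y0² + 2 g h = (32.624)² + 2×9.81×105.6 = 3136.2, so |v_y| = 56.002 m/s.
Impact speed = √(v_x² + v_y²) = √(604.37 + 3136.2) = 61.16 m/s.

61.16 m/s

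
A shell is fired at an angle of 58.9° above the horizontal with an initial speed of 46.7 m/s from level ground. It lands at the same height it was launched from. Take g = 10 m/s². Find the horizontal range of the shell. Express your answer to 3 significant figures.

Components: v_x = 46.7 cos 58.9° = 24.12 m/s, v_y = 46.7 sin 58.9° = 39.99 m/s.
Time of flight (same landing height): t = 2 v_y / g = 2 × 39.99 / 10 = 7.998 s.
Range: R = v_x · t = 24.12 × 7.998 = 193 m.

193 m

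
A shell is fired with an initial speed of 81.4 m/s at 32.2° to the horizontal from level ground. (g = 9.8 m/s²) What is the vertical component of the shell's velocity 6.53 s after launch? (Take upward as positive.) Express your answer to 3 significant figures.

-20.6 m/s

Initial vertical component: v_y0 = 81.4 sin 32.2° = 43.38 m/s.
v_y(t) = v_y0 − g t = 43.38 − 9.8 × 6.53 = -20.6 m/s.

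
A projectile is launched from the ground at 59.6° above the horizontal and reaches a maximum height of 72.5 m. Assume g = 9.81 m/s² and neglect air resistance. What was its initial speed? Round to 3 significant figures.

At maximum height v_y = 0, so (v₀ sin θ)² = 2 g H.
v₀ sin 59.6° = √(2 × 9.81 × 72.5) = 37.72 m/s.
v₀ = 37.72 / sin 59.6° = 37.72 / 0.8625 = 43.7 m/s.

43.7 m/s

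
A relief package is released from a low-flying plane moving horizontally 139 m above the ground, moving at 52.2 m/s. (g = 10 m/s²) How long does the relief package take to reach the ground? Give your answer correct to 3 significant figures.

The horizontal speed doesn't affect the fall. With v_y0 = 0, h = ½ g t².
t = √(2 × 139 / 10) = √27.80 = 5.27 s.

5.27 s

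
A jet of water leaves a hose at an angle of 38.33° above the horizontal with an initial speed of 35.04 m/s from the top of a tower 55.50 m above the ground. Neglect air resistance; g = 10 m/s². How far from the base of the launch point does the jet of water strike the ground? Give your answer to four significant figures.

Components: v_x = 35.04 cos 38.33° = 27.487 m/s, v_y = 35.04 sin 38.33° = 21.731 m/s.
Vertical: 0 = 55.50 + 21.731 t − ½(10) t² ⇒ 5.000 t² − 21.731 t − 55.50 = 0.
t = [21.731 + √(472.24 + 1110.0)] / 10.00 = 6.1508 s.
Horizontal: R = v_x · t = 27.487 × 6.1508 = 169.1 m.

169.1 m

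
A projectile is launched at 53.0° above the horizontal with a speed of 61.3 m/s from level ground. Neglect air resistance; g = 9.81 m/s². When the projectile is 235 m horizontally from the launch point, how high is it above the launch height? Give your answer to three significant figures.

v_x = 61.3 cos 53.0° = 36.89 m/s, v_y0 = 61.3 sin 53.0° = 48.96 m/s.
Time to reach x = 235 m: t = x / v_x = 235 / 36.89 = 6.370 s.
y = v_y0 t − ½ g t² = 48.96×6.370 − 4.905×6.370² = 113 m.

113 m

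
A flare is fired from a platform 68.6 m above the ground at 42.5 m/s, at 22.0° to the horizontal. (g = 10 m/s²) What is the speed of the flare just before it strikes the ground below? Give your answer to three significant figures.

v_x = 42.5 cos 22.0° = 39.41 m/s is unchanged throughout.
For the vertical component, v_y² = v_y0² + 2 g h = (15.92)² + 2×10×68.6 = 1625, so |v_y| = 40.31 m/s.
Impact speed = √(v_x² + v_y²) = √(1553 + 1625) = 56.4 m/s.

56.4 m/s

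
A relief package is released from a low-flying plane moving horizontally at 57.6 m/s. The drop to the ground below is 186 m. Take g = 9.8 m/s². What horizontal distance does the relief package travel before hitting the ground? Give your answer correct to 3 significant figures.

355 m

Initial vertical velocity is zero, so the fall time comes from h = ½ g t²: t = √(2 × 186 / 9.8) = 6.161 s.
Horizontal motion is uniform at 57.6 m/s, so x = 57.6 × 6.161 = 355 m.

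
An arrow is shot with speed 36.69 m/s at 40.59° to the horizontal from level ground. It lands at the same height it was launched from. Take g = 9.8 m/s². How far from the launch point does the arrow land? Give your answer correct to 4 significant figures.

135.7 m

Components: v_x = 36.69 cos 40.59° = 27.862 m/s, v_y = 36.69 sin 40.59° = 23.872 m/s.
Time of flight (same landing height): t = 2 v_y / g = 2 × 23.872 / 9.8 = 4.8718 s.
Range: R = v_x · t = 27.862 × 4.8718 = 135.7 m.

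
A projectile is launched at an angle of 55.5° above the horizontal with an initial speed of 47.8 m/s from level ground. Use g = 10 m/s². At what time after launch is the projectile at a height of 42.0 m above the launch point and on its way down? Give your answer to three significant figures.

v_y0 = 47.8 sin 55.5° = 39.39 m/s.
Set y = v_y0 t − ½ g t² = 42.0: 5.000 t² − 39.39 t + 42.0 = 0.
t = [39.39 ± √(1552 − 840.0)] / 10 = (39.39 ± 26.68) / 10, giving t = 1.27 s or t = 6.61 s.
On the way down corresponds to the larger root: t = 6.61 s.

6.61 s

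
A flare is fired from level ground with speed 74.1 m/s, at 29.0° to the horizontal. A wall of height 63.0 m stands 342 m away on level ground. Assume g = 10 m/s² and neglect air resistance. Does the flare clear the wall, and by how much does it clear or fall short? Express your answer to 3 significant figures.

v_x = 74.1 cos 29.0° = 64.81 m/s; v_y0 = 74.1 sin 29.0° = 35.92 m/s.
Time to reach the wall: t = 342 / 64.81 = 5.277 s.
Height at that point: y = 35.92×5.277 − 5.000×5.277² = 50.32 m.
That is 63.0 − 50.32 = 12.7 m below the top of the wall, so the flare does not clear it.

No — it falls 12.7 m short of clearing the wall.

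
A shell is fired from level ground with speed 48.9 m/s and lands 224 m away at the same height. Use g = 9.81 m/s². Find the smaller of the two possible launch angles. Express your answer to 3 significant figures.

Level-ground range: R = v₀² sin(2θ)/g ⇒ sin 2θ = R g / v₀² = 224×9.81/48.9² = 0.9190.
2θ = arcsin(0.9190) = 66.78° or 180° − 66.78° = 113.22°.
So θ = 33.4° or θ = 56.6°.

33.4°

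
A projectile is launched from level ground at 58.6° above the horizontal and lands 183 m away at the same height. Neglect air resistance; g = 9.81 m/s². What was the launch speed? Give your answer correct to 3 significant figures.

On level ground, R = v₀² sin(2θ) / g, so v₀ = √(R g / sin 2θ).
sin(2 × 58.6°) = 0.8894.
v₀ = √(183 × 9.81 / 0.8894) = √2018 = 44.9 m/s.

44.9 m/s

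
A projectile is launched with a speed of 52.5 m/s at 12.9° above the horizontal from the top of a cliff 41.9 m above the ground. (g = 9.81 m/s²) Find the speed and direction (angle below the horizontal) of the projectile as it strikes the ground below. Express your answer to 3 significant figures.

v_x = 52.5 cos 12.9° = 51.17 m/s (constant).
|v_y| at impact = √((11.72)² + 2×9.81×41.9) = 30.97 m/s.
Speed = √(51.17² + 30.97²) = 59.8 m/s; angle = arctan(30.97/51.17) = 31.2° below horizontal.

59.8 m/s at 31.2° below the horizontal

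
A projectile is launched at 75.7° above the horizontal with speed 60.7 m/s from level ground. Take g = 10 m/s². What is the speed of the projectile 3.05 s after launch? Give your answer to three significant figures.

v_x = 60.7 cos 75.7° = 14.99 m/s (constant).
v_y(t) = 60.7 sin 75.7° − g t = 58.82 − 10 × 3.05 = 28.32 m/s.
Speed = √(v_x² + v_y²) = √(224.7 + 802.0) = 32.0 m/s.

32.0 m/s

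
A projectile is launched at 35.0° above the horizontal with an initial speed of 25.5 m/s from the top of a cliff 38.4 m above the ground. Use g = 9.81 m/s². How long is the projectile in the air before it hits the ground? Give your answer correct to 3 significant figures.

4.66 s

Vertical component: v_y = 25.5 sin 35.0° = 14.63 m/s.
Taking up as positive with launch at y = 38.4 m, landing at y = 0: 0 = 38.4 + 14.63 t − ½(9.81) t².
Solving 4.905 t² − 14.63 t − 38.4 = 0 gives t = [14.63 + √(14.63² + 4·4.905·38.4)] / 9.810 = 4.66 s.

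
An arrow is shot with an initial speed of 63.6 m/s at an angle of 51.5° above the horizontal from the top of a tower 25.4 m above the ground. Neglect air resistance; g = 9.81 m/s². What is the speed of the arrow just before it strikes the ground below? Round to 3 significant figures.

67.4 m/s

v_x = 63.6 cos 51.5° = 39.59 m/s is unchanged throughout.
For the vertical component, v_y² = v_y0² + 2 g h = (49.77)² + 2×9.81×25.4 = 2975, so |v_y| = 54.54 m/s.
Impact speed = √(v_x² + v_y²) = √(1567 + 2975) = 67.4 m/s.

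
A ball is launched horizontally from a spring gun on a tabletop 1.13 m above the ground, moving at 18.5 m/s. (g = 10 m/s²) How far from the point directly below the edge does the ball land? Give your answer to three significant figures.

Initial vertical velocity is zero, so the fall time comes from h = ½ g t²: t = √(2 × 1.13 / 10) = 0.4754 s.
Horizontal motion is uniform at 18.5 m/s, so x = 18.5 × 0.4754 = 8.79 m.

8.79 m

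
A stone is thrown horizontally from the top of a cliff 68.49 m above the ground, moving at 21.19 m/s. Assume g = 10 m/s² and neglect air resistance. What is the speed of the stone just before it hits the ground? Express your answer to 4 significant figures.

42.65 m/s

Fall time: t = √(2 × 68.49 / 10) = 3.7011 s.
At impact: v_x = 21.19 m/s (unchanged), v_y = g t = 10 × 3.7011 = 37.011 m/s.
Speed = √(v_x² + v_y²) = √(449.02 + 1369.8) = 42.65 m/s.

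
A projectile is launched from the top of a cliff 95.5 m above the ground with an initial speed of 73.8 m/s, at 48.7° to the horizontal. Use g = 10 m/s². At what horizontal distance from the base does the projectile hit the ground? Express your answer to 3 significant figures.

Components: v_x = 73.8 cos 48.7° = 48.71 m/s, v_y = 73.8 sin 48.7° = 55.44 m/s.
Vertical: 0 = 95.5 + 55.44 t − ½(10) t² ⇒ 5.000 t² − 55.44 t − 95.5 = 0.
t = [55.44 + √(3074 + 1910)] / 10.00 = 12.60 s.
Horizontal: R = v_x · t = 48.71 × 12.60 = 614 m.

614 m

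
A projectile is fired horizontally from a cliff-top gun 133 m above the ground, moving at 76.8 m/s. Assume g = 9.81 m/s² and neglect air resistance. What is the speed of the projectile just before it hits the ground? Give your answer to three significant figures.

Fall time: t = √(2 × 133 / 9.81) = 5.207 s.
At impact: v_x = 76.8 m/s (unchanged), v_y = g t = 9.81 × 5.207 = 51.08 m/s.
Speed = √(v_x² + v_y²) = √(5898 + 2609) = 92.2 m/s.

92.2 m/s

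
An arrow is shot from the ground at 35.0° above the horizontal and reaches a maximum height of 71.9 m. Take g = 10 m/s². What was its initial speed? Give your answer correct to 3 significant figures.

66.1 m/s

At maximum height v_y = 0, so (v₀ sin θ)² = 2 g H.
v₀ sin 35.0° = √(2 × 10 × 71.9) = 37.92 m/s.
v₀ = 37.92 / sin 35.0° = 37.92 / 0.5736 = 66.1 m/s.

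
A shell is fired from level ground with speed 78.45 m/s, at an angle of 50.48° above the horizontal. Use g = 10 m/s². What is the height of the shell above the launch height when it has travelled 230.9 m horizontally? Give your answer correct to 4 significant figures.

v_x = 78.45 cos 50.48° = 49.921 m/s, v_y0 = 78.45 sin 50.48° = 60.517 m/s.
Time to reach x = 230.9 m: t = x / v_x = 230.9 / 49.921 = 4.6253 s.
y = v_y0 t − ½ g t² = 60.517×4.6253 − 5.000×4.6253² = 172.9 m.

172.9 m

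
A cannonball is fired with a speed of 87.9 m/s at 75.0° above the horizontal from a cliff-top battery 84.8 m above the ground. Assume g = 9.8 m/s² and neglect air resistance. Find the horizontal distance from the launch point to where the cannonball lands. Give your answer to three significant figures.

Components: v_x = 87.9 cos 75.0° = 22.75 m/s, v_y = 87.9 sin 75.0° = 84.90 m/s.
Vertical: 0 = 84.8 + 84.90 t − ½(9.8) t² ⇒ 4.900 t² − 84.90 t − 84.8 = 0.
t = [84.90 + √(7208 + 1662)] / 9.800 = 18.27 s.
Horizontal: R = v_x · t = 22.75 × 18.27 = 416 m.

416 m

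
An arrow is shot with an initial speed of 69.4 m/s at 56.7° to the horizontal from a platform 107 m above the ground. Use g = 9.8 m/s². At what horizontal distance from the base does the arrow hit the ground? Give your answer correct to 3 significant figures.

513 m

Components: v_x = 69.4 cos 56.7° = 38.10 m/s, v_y = 69.4 sin 56.7° = 58.01 m/s.
Vertical: 0 = 107 + 58.01 t − ½(9.8) t² ⇒ 4.900 t² − 58.01 t − 107 = 0.
t = [58.01 + √(3365 + 2097)] / 9.800 = 13.46 s.
Horizontal: R = v_x · t = 38.10 × 13.46 = 513 m.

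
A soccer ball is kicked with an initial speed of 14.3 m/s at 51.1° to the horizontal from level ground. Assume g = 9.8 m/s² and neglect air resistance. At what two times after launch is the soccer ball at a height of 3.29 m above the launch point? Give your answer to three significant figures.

0.349 s and 1.92 s

v_y0 = 14.3 sin 51.1° = 11.13 m/s.
Set y = v_y0 t − ½ g t² = 3.29: 4.900 t² − 11.13 t + 3.29 = 0.
t = [11.13 ± √(123.9 − 64.48)] / 9.8 = (11.13 ± 7.708) / 9.8, giving t = 0.349 s or t = 1.92 s.
So the soccer ball is at 3.29 m at t = 0.349 s (rising) and t = 1.92 s (falling).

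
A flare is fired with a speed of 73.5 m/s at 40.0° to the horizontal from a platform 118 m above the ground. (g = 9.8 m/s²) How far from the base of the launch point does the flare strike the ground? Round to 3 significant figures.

Components: v_x = 73.5 cos 40.0° = 56.30 m/s, v_y = 73.5 sin 40.0° = 47.24 m/s.
Vertical: 0 = 118 + 47.24 t − ½(9.8) t² ⇒ 4.900 t² − 47.24 t − 118 = 0.
t = [47.24 + √(2232 + 2313)] / 9.800 = 11.70 s.
Horizontal: R = v_x · t = 56.30 × 11.70 = 659 m.

659 m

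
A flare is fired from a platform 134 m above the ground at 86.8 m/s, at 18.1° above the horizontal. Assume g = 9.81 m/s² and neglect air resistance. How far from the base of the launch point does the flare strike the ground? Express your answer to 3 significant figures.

Components: v_x = 86.8 cos 18.1° = 82.50 m/s, v_y = 86.8 sin 18.1° = 26.97 m/s.
Vertical: 0 = 134 + 26.97 t − ½(9.81) t² ⇒ 4.905 t² − 26.97 t − 134 = 0.
t = [26.97 + √(727.4 + 2629)] / 9.810 = 8.655 s.
Horizontal: R = v_x · t = 82.50 × 8.655 = 714 m.

714 m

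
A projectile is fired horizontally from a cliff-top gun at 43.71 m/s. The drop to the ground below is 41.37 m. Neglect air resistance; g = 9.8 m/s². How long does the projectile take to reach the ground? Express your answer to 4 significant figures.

2.906 s

The horizontal speed doesn't affect the fall. With v_y0 = 0, h = ½ g t².
t = √(2 × 41.37 / 9.8) = √8.4429 = 2.906 s.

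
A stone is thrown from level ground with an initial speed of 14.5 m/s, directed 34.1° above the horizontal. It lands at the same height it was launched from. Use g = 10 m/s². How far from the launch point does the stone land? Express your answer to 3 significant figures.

19.5 m

Components: v_x = 14.5 cos 34.1° = 12.01 m/s, v_y = 14.5 sin 34.1° = 8.129 m/s.
Time of flight (same landing height): t = 2 v_y / g = 2 × 8.129 / 10 = 1.626 s.
Range: R = v_x · t = 12.01 × 1.626 = 19.5 m.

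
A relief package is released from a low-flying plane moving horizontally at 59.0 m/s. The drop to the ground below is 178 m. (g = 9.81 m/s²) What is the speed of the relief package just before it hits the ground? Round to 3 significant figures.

83.5 m/s

Fall time: t = √(2 × 178 / 9.81) = 6.024 s.
At impact: v_x = 59.0 m/s (unchanged), v_y = g t = 9.81 × 6.024 = 59.10 m/s.
Speed = √(v_x² + v_y²) = √(3481 + 3493) = 83.5 m/s.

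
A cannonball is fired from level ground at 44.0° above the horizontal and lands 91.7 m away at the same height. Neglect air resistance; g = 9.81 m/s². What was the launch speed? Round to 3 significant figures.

30.0 m/s

On level ground, R = v₀² sin(2θ) / g, so v₀ = √(R g / sin 2θ).
sin(2 × 44.0°) = 0.9994.
v₀ = √(91.7 × 9.81 / 0.9994) = √900.1 = 30.0 m/s.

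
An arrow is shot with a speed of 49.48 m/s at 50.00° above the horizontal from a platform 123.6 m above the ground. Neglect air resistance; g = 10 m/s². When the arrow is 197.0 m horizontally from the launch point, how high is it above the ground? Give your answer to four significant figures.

166.5 m

v_x = 49.48 cos 50.00° = 31.805 m/s, v_y0 = 49.48 sin 50.00° = 37.904 m/s.
Time to reach x = 197.0 m: t = x / v_x = 197.0 / 31.805 = 6.1940 s.
y = 123.6 + v_y0 t − ½ g t² = 123.6 + 37.904×6.1940 − 5.000×6.1940² = 166.5 m.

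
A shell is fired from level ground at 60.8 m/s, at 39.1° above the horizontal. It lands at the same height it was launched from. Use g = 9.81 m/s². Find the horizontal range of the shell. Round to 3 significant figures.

For level ground, R = v₀² sin(2θ) / g.
sin(2 × 39.1°) = sin 78.20° = 0.9789.
R = (60.8)² × 0.9789 / 9.81 = 369 m.

369 m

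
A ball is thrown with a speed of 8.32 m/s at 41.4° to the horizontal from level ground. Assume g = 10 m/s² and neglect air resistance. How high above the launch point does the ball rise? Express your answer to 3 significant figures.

1.51 m

Vertical component of launch velocity: v_y = 8.32 sin 41.4° = 5.502 m/s.
At the highest point the vertical velocity is zero, so v_y² = 2 g h_max.
h_max = (5.502)² / (2 × 10) = 30.27 / 20.00 = 1.51 m.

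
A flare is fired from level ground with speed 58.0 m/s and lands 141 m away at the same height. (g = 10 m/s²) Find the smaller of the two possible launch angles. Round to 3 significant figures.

Level-ground range: R = v₀² sin(2θ)/g ⇒ sin 2θ = R g / v₀² = 141×10/58.0² = 0.4191.
2θ = arcsin(0.4191) = 24.78° or 180° − 24.78° = 155.22°.
So θ = 12.4° or θ = 77.6°.

12.4°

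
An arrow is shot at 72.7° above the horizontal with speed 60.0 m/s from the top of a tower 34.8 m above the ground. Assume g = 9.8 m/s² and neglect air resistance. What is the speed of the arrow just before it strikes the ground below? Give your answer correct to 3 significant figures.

v_x = 60.0 cos 72.7° = 17.84 m/s is unchanged throughout.
For the vertical component, v_y² = v_y0² + 2 g h = (57.29)² + 2×9.8×34.8 = 3964, so |v_y| = 62.96 m/s.
Impact speed = √(v_x² + v_y²) = √(318.3 + 3964) = 65.4 m/s.

65.4 m/s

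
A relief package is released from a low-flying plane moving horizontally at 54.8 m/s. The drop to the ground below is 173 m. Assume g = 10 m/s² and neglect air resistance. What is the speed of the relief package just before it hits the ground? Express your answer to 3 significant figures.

Fall time: t = √(2 × 173 / 10) = 5.882 s.
At impact: v_x = 54.8 m/s (unchanged), v_y = g t = 10 × 5.882 = 58.82 m/s.
Speed = √(v_x² + v_y²) = √(3003 + 3460) = 80.4 m/s.

80.4 m/s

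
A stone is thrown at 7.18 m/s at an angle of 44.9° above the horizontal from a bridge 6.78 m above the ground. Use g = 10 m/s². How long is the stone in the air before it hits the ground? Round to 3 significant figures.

Vertical component: v_y = 7.18 sin 44.9° = 5.068 m/s.
Taking up as positive with launch at y = 6.78 m, landing at y = 0: 0 = 6.78 + 5.068 t − ½(10) t².
Solving 5.000 t² − 5.068 t − 6.78 = 0 gives t = [5.068 + √(5.068² + 4·5.000·6.78)] / 10.00 = 1.78 s.

1.78 s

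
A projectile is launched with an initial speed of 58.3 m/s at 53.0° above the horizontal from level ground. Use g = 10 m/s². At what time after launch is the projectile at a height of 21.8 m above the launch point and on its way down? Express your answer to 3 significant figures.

v_y0 = 58.3 sin 53.0° = 46.56 m/s.
Set y = v_y0 t − ½ g t² = 21.8: 5.000 t² − 46.56 t + 21.8 = 0.
t = [46.56 ± √(2168 − 436.0)] / 10 = (46.56 ± 41.62) / 10, giving t = 0.494 s or t = 8.82 s.
On the way down corresponds to the larger root: t = 8.82 s.

8.82 s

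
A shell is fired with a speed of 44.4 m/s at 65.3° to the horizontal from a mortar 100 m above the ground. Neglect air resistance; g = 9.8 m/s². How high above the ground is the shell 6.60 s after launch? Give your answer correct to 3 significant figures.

v_y0 = 44.4 sin 65.3° = 40.34 m/s.
y(t) = 100 + v_y0 t − ½ g t² = 100 + 40.34×6.60 − ½×9.8×6.60² = 153 m.

153 m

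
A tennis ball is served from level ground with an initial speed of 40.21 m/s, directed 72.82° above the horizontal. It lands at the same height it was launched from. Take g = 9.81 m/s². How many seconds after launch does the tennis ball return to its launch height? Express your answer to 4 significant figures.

Vertical component: v_y = 40.21 sin 72.82° = 38.416 m/s.
For a projectile landing at launch height, time of flight is t = 2 v_y / g = 2 × 38.416 / 9.81 = 7.832 s.

7.832 s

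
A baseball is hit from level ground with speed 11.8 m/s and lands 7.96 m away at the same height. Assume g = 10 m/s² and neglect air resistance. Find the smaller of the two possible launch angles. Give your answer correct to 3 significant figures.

17.4°

Level-ground range: R = v₀² sin(2θ)/g ⇒ sin 2θ = R g / v₀² = 7.96×10/11.8² = 0.5717.
2θ = arcsin(0.5717) = 34.87° or 180° − 34.87° = 145.13°.
So θ = 17.4° or θ = 72.6°.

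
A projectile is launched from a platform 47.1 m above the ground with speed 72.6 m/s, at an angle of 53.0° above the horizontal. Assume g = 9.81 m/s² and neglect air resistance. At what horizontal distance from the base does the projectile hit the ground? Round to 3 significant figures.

Components: v_x = 72.6 cos 53.0° = 43.69 m/s, v_y = 72.6 sin 53.0° = 57.98 m/s.
Vertical: 0 = 47.1 + 57.98 t − ½(9.81) t² ⇒ 4.905 t² − 57.98 t − 47.1 = 0.
t = [57.98 + √(3362 + 924.1)] / 9.810 = 12.58 s.
Horizontal: R = v_x · t = 43.69 × 12.58 = 550 m.

550 m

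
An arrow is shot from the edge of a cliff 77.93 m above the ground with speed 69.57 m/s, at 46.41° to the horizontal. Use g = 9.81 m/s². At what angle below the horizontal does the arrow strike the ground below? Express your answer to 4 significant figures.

53.05°

v_x = 69.57 cos 46.41° = 47.968 m/s.
At impact |v_y| = √(v_y0² + 2 g h) = √(50.389² + 2×9.81×77.93) = 63.781 m/s.
Angle below horizontal = arctan(|v_y| / v_x) = arctan(63.781 / 47.968) = 53.05°.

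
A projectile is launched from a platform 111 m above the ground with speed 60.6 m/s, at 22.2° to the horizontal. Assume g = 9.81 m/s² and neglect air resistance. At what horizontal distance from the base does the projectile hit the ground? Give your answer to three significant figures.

Components: v_x = 60.6 cos 22.2° = 56.11 m/s, v_y = 60.6 sin 22.2° = 22.90 m/s.
Vertical: 0 = 111 + 22.90 t − ½(9.81) t² ⇒ 4.905 t² − 22.90 t − 111 = 0.
t = [22.90 + √(524.4 + 2178)] / 9.810 = 7.633 s.
Horizontal: R = v_x · t = 56.11 × 7.633 = 428 m.

428 m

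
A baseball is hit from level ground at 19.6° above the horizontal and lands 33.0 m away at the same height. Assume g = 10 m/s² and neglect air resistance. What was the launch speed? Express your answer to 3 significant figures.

22.9 m/s

On level ground, R = v₀² sin(2θ) / g, so v₀ = √(R g / sin 2θ).
sin(2 × 19.6°) = 0.6320.
v₀ = √(33.0 × 10 / 0.6320) = √522.2 = 22.9 m/s.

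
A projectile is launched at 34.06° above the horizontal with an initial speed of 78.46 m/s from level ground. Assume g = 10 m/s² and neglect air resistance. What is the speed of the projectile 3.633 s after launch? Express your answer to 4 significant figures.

v_x = 78.46 cos 34.06° = 65.000 m/s (constant).
v_y(t) = 78.46 sin 34.06° − g t = 43.942 − 10 × 3.633 = 7.6120 m/s.
Speed = √(v_x² + v_y²) = √(4225.0 + 57.943) = 65.44 m/s.

65.44 m/s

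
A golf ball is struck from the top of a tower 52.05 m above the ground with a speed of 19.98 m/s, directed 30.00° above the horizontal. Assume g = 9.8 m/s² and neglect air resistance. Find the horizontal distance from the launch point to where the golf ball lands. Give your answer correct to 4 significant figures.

76.73 m

Components: v_x = 19.98 cos 30.00° = 17.303 m/s, v_y = 19.98 sin 30.00° = 9.9900 m/s.
Vertical: 0 = 52.05 + 9.9900 t − ½(9.8) t² ⇒ 4.900 t² − 9.9900 t − 52.05 = 0.
t = [9.9900 + √(99.800 + 1020.2)] / 9.800 = 4.4343 s.
Horizontal: R = v_x · t = 17.303 × 4.4343 = 76.73 m.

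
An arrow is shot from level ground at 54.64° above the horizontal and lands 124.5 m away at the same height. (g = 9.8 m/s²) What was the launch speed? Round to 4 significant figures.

On level ground, R = v₀² sin(2θ) / g, so v₀ = √(R g / sin 2θ).
sin(2 × 54.64°) = 0.9439.
v₀ = √(124.5 × 9.8 / 0.9439) = √1292.6 = 35.95 m/s.

35.95 m/s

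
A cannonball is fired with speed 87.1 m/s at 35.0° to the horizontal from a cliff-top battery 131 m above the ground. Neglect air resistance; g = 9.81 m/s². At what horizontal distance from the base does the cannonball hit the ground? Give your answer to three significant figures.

881 m

Components: v_x = 87.1 cos 35.0° = 71.35 m/s, v_y = 87.1 sin 35.0° = 49.96 m/s.
Vertical: 0 = 131 + 49.96 t − ½(9.81) t² ⇒ 4.905 t² − 49.96 t − 131 = 0.
t = [49.96 + √(2496 + 2570)] / 9.810 = 12.35 s.
Horizontal: R = v_x · t = 71.35 × 12.35 = 881 m.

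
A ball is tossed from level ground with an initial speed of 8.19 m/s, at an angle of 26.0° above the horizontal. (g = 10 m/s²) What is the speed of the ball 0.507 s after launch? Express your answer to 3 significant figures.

7.51 m/s

v_x = 8.19 cos 26.0° = 7.361 m/s (constant).
v_y(t) = 8.19 sin 26.0° − g t = 3.590 − 10 × 0.507 = -1.480 m/s.
Speed = √(v_x² + v_y²) = √(54.18 + 2.190) = 7.51 m/s.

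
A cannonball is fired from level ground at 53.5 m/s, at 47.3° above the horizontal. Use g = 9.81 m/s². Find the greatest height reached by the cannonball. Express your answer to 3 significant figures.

Vertical component of launch velocity: v_y = 53.5 sin 47.3° = 39.32 m/s.
At the highest point the vertical velocity is zero, so v_y² = 2 g h_max.
h_max = (39.32)² / (2 × 9.81) = 1546 / 19.62 = 78.8 m.

78.8 m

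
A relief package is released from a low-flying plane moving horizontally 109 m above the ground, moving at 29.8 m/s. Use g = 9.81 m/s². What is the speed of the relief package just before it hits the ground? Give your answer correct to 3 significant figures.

55.0 m/s

Fall time: t = √(2 × 109 / 9.81) = 4.714 s.
At impact: v_x = 29.8 m/s (unchanged), v_y = g t = 9.81 × 4.714 = 46.24 m/s.
Speed = √(v_x² + v_y²) = √(888.0 + 2138) = 55.0 m/s.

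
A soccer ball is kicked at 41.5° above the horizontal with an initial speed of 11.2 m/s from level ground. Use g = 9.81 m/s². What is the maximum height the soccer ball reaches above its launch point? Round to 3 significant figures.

Vertical component of launch velocity: v_y = 11.2 sin 41.5° = 7.421 m/s.
At the highest point the vertical velocity is zero, so v_y² = 2 g h_max.
h_max = (7.421)² / (2 × 9.81) = 55.07 / 19.62 = 2.81 m.

2.81 m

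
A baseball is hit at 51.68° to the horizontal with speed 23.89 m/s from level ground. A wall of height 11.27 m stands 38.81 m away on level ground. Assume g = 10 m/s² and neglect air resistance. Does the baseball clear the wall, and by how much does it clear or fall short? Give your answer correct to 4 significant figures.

Yes — it clears the wall by 3.515 m.

v_x = 23.89 cos 51.68° = 14.813 m/s; v_y0 = 23.89 sin 51.68° = 18.743 m/s.
Time to reach the wall: t = 38.81 / 14.813 = 2.6200 s.
Height at that point: y = 18.743×2.6200 − 5.000×2.6200² = 14.785 m.
That is 14.785 − 11.27 = 3.515 m above the top of the wall, so the baseball clears it.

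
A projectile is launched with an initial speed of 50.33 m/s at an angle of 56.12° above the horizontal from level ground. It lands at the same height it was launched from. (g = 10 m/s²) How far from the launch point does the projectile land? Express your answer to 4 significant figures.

For level ground, R = v₀² sin(2θ) / g.
sin(2 × 56.12°) = sin 112.24° = 0.9256.
R = (50.33)² × 0.9256 / 10 = 234.5 m.

234.5 m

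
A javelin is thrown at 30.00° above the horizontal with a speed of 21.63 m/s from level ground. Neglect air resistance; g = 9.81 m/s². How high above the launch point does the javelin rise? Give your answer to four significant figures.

Vertical component of launch velocity: v_y = 21.63 sin 30.00° = 10.815 m/s.
At the highest point the vertical velocity is zero, so v_y² = 2 g h_max.
h_max = (10.815)² / (2 × 9.81) = 116.96 / 19.62 = 5.961 m.

5.961 m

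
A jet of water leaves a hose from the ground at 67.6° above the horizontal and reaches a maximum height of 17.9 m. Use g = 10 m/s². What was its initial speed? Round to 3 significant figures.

At maximum height v_y = 0, so (v₀ sin θ)² = 2 g H.
v₀ sin 67.6° = √(2 × 10 × 17.9) = 18.92 m/s.
v₀ = 18.92 / sin 67.6° = 18.92 / 0.9245 = 20.5 m/s.

20.5 m/s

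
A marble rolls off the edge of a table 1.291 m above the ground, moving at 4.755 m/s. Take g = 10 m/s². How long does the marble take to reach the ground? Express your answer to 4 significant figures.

The horizontal speed doesn't affect the fall. With v_y0 = 0, h = ½ g t².
t = √(2 × 1.291 / 10) = √0.25820 = 0.5081 s.

0.5081 s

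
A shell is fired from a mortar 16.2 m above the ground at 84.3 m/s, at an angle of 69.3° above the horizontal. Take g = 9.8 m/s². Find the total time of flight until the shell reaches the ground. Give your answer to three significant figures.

16.3 s

Vertical component: v_y = 84.3 sin 69.3° = 78.86 m/s.
Taking up as positive with launch at y = 16.2 m, landing at y = 0: 0 = 16.2 + 78.86 t − ½(9.8) t².
Solving 4.900 t² − 78.86 t − 16.2 = 0 gives t = [78.86 + √(78.86² + 4·4.900·16.2)] / 9.800 = 16.3 s.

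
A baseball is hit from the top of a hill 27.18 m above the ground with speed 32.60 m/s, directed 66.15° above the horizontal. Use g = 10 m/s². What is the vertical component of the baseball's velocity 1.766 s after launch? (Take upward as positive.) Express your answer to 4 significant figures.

Initial vertical component: v_y0 = 32.60 sin 66.15° = 29.816 m/s.
v_y(t) = v_y0 − g t = 29.816 − 10 × 1.766 = 12.16 m/s.

12.16 m/s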